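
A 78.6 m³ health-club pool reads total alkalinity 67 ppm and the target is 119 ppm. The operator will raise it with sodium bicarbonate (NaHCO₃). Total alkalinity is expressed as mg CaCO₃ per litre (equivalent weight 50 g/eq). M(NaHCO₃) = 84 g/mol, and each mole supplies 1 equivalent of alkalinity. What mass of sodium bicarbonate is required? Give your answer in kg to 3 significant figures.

Volume: 78.6 m³ = 78,600 L.
Alkalinity to add: (119 − 67) = 52 mg/L as CaCO₃ × 78,600 L = 4087 g as CaCO₃.
Equivalents: 4087 g ÷ 50 g/eq = 81.74 eq.
NaHCO₃ supplies 1 eq per mole → 81.74 mol.
Mass: 81.74 mol × 84 g/mol = 6866 g.

6.87 kg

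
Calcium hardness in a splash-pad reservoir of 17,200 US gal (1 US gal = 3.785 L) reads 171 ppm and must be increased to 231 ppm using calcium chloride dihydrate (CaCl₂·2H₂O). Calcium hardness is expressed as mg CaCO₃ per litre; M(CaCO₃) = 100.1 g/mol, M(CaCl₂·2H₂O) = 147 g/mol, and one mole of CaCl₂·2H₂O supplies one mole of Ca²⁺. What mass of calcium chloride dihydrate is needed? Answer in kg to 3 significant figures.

Volume: 17,200 US gal × 3.785 L/gal = 65,102 L.
Hardness to add: (231 − 171) = 60 mg/L as CaCO₃ × 65,102 L = 3906 g as CaCO₃.
Moles of Ca²⁺ (1 mol Ca²⁺ ≡ 1 mol CaCO₃): 3906 / 100.1 g/mol = 39.02 mol.
Mass of CaCl₂·2H₂O: 39.02 × 147 = 5736 g.

5.74 kg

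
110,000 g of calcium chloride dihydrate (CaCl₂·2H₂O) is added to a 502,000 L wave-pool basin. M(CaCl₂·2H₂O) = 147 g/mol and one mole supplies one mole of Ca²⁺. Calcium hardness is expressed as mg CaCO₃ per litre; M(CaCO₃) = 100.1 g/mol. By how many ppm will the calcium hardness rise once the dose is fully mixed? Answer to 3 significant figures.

149 ppm

Moles of Ca²⁺: 110,000 g ÷ 147 g/mol = 748.3 mol.
As CaCO₃: 748.3 mol × 100.1 g/mol = 74,900 g.
Rise: 74,900 g / 502,000 L × 1000 = 149.2 mg/L.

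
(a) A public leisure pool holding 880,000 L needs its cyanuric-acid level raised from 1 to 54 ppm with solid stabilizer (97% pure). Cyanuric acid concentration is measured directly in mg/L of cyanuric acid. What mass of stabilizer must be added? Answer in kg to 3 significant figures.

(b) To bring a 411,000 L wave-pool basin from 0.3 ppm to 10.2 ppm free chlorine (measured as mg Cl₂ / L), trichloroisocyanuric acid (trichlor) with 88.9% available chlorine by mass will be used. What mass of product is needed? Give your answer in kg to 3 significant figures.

(a) 48.1 kg; (b) 4.58 kg

(a) CYA to add: (54 − 1) = 53 mg/L × 880,000 L = 46,640 g cyanuric acid.
(a) At 97% purity: 46,640 / 0.97 = 48,080 g product.

(b) Chlorine deficit: 10.2 − 0.3 = 9.9 ppm = 9.9 mg/L as Cl₂.
(b) Cl₂ equivalent needed: 9.9 mg/L × 411,000 L = 4,069,000 mg = 4069 g.
(b) Product at 88.9% available chlorine: 4069 / 0.889 = 4577 g.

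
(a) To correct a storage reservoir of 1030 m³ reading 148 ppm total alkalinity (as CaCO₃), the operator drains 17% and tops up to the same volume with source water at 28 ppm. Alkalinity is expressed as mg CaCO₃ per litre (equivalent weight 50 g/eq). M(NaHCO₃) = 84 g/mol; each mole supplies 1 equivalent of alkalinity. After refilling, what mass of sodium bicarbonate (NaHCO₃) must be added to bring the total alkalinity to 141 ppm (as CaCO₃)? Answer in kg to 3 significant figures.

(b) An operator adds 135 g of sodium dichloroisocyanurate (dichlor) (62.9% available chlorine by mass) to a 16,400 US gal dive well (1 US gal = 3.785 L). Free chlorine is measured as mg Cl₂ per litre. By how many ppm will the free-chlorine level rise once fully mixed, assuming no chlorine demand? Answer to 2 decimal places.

(a) 23.2 kg; (b) 1.37 ppm

(a) Volume: 1030 m³ = 1,030,000 L.
(a) After draining 17% and refilling: 148 × 0.83 + 28 × 0.17 = 127.6 ppm.
(a) Deficit to target: 141 − 127.6 = 13.4 mg/L.
(a) As CaCO₃: 13.4 mg/L × 1,030,000 L = 13,800 g; ÷ 50 g/eq ÷ 1 = 276 mol NaHCO₃.
(a) Mass: 276 × 84 = 23,190 g.

(b) Volume: 16,400 US gal × 3.785 L/gal = 62,074 L.
(b) Available chlorine delivered: 135 g × 0.629 = 84.92 g as Cl₂.
(b) Concentration rise: 84.92 g / 62,074 L = 1.368 mg/L = 1.37 ppm.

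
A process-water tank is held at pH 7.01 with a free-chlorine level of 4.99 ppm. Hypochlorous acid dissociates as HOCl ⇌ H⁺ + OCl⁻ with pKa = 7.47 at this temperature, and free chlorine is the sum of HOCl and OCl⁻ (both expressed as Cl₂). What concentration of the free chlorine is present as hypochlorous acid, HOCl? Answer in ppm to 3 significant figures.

3.71 ppm

[OCl⁻]/[HOCl] = 10^(pH − pKa) = 10^(7.01 − 7.47) = 10^-0.46 = 0.3467.
Fraction as HOCl = 1 / (1 + 0.3467) = 0.7425.
HOCl = 0.7425 × 4.99 ppm = 3.705 ppm.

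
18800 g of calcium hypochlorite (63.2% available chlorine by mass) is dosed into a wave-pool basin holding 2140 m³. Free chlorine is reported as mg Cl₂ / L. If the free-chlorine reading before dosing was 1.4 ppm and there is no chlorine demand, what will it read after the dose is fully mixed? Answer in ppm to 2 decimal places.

Volume: 2140 m³ = 2,140,000 L.
Available chlorine delivered: 18,800 g × 0.632 = 11,880 g as Cl₂.
Concentration rise: 11,880 g / 2,140,000 L = 5.552 mg/L = 5.55 ppm.
Final FC: 1.4 + 5.55 = 6.95 ppm.

6.95 ppm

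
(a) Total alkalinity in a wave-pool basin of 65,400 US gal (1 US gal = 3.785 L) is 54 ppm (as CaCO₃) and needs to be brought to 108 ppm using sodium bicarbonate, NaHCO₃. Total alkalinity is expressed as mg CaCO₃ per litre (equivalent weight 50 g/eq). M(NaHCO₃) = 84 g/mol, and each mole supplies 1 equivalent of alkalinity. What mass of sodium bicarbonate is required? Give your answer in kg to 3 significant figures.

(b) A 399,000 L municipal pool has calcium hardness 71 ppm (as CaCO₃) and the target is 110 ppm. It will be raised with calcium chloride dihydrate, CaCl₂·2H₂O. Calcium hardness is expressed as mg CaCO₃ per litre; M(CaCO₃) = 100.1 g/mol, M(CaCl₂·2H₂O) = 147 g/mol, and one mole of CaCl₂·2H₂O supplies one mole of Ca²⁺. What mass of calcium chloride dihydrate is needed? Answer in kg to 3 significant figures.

(a) 22.5 kg; (b) 22.9 kg

(a) Volume: 65,400 US gal × 3.785 L/gal = 247,539 L.
(a) Alkalinity to add: (108 − 54) = 54 mg/L as CaCO₃ × 247,539 L = 13,370 g as CaCO₃.
(a) Equivalents: 13,370 g ÷ 50 g/eq = 267.3 eq.
(a) NaHCO₃ supplies 1 eq per mole → 267.3 mol.
(a) Mass: 267.3 mol × 84 g/mol = 22,460 g.

(b) Hardness to add: (110 − 71) = 39 mg/L as CaCO₃ × 399,000 L = 15,560 g as CaCO₃.
(b) Moles of Ca²⁺ (1 mol Ca²⁺ ≡ 1 mol CaCO₃): 15,560 / 100.1 g/mol = 155.5 mol.
(b) Mass of CaCl₂·2H₂O: 155.5 × 147 = 22,850 g.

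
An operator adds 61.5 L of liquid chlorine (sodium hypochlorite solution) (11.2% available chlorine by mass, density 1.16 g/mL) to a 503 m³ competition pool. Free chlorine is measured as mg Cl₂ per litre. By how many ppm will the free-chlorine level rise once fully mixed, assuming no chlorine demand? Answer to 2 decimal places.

15.88 ppm

Volume: 503 m³ = 503,000 L.
Mass of solution: 61.5 L × 1000 mL/L × 1.16 g/mL = 71,340 g.
Available chlorine delivered: 71,340 g × 0.112 = 7990 g as Cl₂.
Concentration rise: 7990 g / 503,000 L = 15.88 mg/L = 15.88 ppm.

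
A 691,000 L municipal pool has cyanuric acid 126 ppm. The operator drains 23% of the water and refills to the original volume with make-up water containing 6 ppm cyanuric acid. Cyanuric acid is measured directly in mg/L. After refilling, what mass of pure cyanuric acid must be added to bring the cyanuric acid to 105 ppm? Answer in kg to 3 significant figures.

4.56 kg

After draining 23% and refilling: 126 × 0.77 + 6 × 0.23 = 98.4 ppm.
Deficit to target: 105 − 98.4 = 6.6 mg/L.
Mass: 6.6 mg/L × 691,000 L = 4561 g cyanuric acid.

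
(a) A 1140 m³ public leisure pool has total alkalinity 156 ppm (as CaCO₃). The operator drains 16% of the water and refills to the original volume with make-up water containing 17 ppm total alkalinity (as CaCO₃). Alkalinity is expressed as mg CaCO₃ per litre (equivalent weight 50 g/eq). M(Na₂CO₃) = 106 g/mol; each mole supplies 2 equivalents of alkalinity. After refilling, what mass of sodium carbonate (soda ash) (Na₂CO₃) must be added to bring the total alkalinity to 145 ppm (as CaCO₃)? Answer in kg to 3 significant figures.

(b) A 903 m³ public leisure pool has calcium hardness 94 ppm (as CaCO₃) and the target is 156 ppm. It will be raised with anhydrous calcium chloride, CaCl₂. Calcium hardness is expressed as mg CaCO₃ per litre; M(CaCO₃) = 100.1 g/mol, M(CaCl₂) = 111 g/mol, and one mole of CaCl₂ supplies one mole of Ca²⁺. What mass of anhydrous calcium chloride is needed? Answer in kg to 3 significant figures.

(a) 13.6 kg; (b) 62.1 kg

(a) Volume: 1140 m³ = 1,140,000 L.
(a) After draining 16% and refilling: 156 × 0.84 + 17 × 0.16 = 133.76 ppm.
(a) Deficit to target: 145 − 133.76 = 11.24 mg/L.
(a) As CaCO₃: 11.24 mg/L × 1,140,000 L = 12,810 g; ÷ 50 g/eq ÷ 2 = 128.1 mol Na₂CO₃.
(a) Mass: 128.1 × 106 = 13,580 g.

(b) Volume: 903 m³ = 903,000 L.
(b) Hardness to add: (156 − 94) = 62 mg/L as CaCO₃ × 903,000 L = 55,990 g as CaCO₃.
(b) Moles of Ca²⁺ (1 mol Ca²⁺ ≡ 1 mol CaCO₃): 55,990 / 100.1 g/mol = 559.3 mol.
(b) Mass of CaCl₂: 559.3 × 111 = 62,080 g.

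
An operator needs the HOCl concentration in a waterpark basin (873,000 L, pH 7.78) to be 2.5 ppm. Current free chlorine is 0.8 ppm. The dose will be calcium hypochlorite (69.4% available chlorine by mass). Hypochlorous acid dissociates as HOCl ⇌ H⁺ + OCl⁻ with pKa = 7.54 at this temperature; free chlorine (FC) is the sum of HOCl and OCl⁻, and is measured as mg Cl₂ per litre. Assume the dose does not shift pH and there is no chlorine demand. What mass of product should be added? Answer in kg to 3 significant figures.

[OCl⁻]/[HOCl] = 10^(pH − pKa) = 10^(7.78 − 7.54) = 1.738; fraction as HOCl = 1/(1 + 1.738) = 0.3653.
Free chlorine required for 2.5 ppm HOCl: 2.5 / 0.3653 = 6.845 ppm.
FC to add: 6.845 − 0.8 = 6.045 mg/L as Cl₂.
Cl₂ equivalent: 6.045 mg/L × 873,000 L = 5277 g.
Product at 69.4% available Cl: 5277 / 0.694 = 7604 g.

7.60 kg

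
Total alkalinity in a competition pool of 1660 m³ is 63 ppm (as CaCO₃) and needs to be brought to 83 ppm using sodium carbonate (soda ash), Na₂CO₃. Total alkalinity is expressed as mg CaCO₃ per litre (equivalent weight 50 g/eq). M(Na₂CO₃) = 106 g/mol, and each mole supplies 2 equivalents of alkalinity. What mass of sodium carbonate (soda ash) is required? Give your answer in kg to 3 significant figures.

Volume: 1660 m³ = 1,660,000 L.
Alkalinity to add: (83 − 63) = 20 mg/L as CaCO₃ × 1,660,000 L = 33,200 g as CaCO₃.
Equivalents: 33,200 g ÷ 50 g/eq = 664 eq.
Each mole of Na₂CO₃ supplies 2 eq, so 664 / 2 = 332 mol.
Mass: 332 mol × 106 g/mol = 35,190 g.

35.2 kg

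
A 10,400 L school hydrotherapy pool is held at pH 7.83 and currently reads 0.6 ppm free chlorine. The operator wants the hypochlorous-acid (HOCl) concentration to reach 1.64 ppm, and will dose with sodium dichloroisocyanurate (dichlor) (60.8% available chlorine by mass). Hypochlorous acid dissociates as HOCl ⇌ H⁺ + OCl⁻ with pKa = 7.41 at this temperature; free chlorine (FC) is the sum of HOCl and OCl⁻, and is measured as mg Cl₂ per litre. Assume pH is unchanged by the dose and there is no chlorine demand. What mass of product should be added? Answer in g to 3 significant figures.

[OCl⁻]/[HOCl] = 10^(pH − pKa) = 10^(7.83 − 7.41) = 2.63; fraction as HOCl = 1/(1 + 2.63) = 0.2755.
Free chlorine required for 1.64 ppm HOCl: 1.64 / 0.2755 = 5.954 ppm.
FC to add: 5.954 − 0.6 = 5.354 mg/L as Cl₂.
Cl₂ equivalent: 5.354 mg/L × 10,400 L = 55.68 g.
Product at 60.8% available Cl: 55.68 / 0.608 = 91.58 g.

91.6 g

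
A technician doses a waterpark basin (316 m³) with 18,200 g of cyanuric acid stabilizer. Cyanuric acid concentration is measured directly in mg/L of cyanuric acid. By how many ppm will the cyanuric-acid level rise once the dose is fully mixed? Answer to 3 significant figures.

Volume: 316 m³ = 316,000 L.
Rise: 18,200 g / 316,000 L × 1000 = 57.59 mg/L.

57.6 ppm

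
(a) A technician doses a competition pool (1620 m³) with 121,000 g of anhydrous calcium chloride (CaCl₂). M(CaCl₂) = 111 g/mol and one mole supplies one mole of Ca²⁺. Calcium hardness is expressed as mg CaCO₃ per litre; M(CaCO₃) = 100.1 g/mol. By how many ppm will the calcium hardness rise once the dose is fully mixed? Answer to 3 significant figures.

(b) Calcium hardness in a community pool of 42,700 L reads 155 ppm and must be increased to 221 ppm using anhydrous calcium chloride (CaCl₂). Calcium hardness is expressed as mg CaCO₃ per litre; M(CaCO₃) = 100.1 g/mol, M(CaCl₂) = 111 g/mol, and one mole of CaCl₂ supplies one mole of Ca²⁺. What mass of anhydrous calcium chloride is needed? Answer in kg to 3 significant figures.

(a) 67.4 ppm; (b) 3.13 kg

(a) Volume: 1620 m³ = 1,620,000 L.
(a) Moles of Ca²⁺: 121,000 g ÷ 111 g/mol = 1090 mol.
(a) As CaCO₃: 1090 mol × 100.1 g/mol = 109,100 g.
(a) Rise: 109,100 g / 1,620,000 L × 1000 = 67.36 mg/L.

(b) Hardness to add: (221 − 155) = 66 mg/L as CaCO₃ × 42,700 L = 2818 g as CaCO₃.
(b) Moles of Ca²⁺ (1 mol Ca²⁺ ≡ 1 mol CaCO₃): 2818 / 100.1 g/mol = 28.15 mol.
(b) Mass of CaCl₂: 28.15 × 111 = 3125 g.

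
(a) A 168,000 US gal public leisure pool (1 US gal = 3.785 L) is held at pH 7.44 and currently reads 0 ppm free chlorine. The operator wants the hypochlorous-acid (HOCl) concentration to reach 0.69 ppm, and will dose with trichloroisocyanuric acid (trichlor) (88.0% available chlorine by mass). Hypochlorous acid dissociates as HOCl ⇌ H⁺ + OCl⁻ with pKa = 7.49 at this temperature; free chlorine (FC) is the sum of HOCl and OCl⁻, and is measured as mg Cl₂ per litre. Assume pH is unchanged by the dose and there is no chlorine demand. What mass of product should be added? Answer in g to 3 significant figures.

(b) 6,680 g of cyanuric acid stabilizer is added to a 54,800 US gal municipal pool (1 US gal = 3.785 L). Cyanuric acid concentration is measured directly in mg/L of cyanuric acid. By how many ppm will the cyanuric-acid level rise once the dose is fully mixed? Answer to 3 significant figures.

(a) 943 g; (b) 32.2 ppm

(a) Volume: 168,000 US gal × 3.785 L/gal = 635,880 L.
(a) [OCl⁻]/[HOCl] = 10^(pH − pKa) = 10^(7.44 − 7.49) = 0.8913; fraction as HOCl = 1/(1 + 0.8913) = 0.5288.
(a) Free chlorine required for 0.69 ppm HOCl: 0.69 / 0.5288 = 1.305 ppm.
(a) FC to add: 1.305 − 0 = 1.305 mg/L as Cl₂.
(a) Cl₂ equivalent: 1.305 mg/L × 635,880 L = 829.8 g.
(a) Product at 88.0% available Cl: 829.8 / 0.88 = 943 g.

(b) Volume: 54,800 US gal × 3.785 L/gal = 207,418 L.
(b) Rise: 6,680 g / 207,418 L × 1000 = 32.21 mg/L.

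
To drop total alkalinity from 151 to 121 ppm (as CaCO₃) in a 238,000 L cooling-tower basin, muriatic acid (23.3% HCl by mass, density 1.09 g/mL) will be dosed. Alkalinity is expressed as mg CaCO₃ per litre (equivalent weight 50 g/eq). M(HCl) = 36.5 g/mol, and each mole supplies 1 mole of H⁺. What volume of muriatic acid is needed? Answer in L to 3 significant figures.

Alkalinity to neutralize: (151 − 121) = 30 mg/L as CaCO₃ × 238,000 L = 7140 g as CaCO₃.
Equivalents of H⁺ required: 7140 ÷ 50 g/eq = 142.8 eq = 142.8 mol HCl.
Mass of HCl: 142.8 × 36.5 = 5212 g.
Mass of 23.3% solution: 5212 / 0.233 = 22,370 g.
Volume: 22,370 g ÷ 1.09 g/mL = 20,520 mL.

20.5 L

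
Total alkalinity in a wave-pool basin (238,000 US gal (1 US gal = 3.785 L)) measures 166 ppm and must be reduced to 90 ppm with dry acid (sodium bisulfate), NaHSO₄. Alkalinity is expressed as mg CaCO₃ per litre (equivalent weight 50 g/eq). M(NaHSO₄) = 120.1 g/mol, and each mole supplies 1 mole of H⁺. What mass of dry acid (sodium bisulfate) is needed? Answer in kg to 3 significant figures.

164 kg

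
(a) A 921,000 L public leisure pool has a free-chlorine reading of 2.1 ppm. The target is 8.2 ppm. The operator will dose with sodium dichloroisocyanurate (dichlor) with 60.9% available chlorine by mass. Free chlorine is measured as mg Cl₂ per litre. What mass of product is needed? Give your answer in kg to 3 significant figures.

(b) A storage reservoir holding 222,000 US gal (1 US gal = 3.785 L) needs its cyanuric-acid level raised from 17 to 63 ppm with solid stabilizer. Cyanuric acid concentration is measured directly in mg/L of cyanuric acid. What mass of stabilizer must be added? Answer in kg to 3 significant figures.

(a) Chlorine deficit: 8.2 − 2.1 = 6.1 ppm = 6.1 mg/L as Cl₂.
(a) Cl₂ equivalent needed: 6.1 mg/L × 921,000 L = 5,618,000 mg = 5618 g.
(a) Product at 60.9% available chlorine: 5618 / 0.609 = 9225 g.

(b) Volume: 222,000 US gal × 3.785 L/gal = 840,270 L.
(b) CYA to add: (63 − 17) = 46 mg/L × 840,270 L = 38,650 g cyanuric acid.

(a) 9.23 kg; (b) 38.7 kg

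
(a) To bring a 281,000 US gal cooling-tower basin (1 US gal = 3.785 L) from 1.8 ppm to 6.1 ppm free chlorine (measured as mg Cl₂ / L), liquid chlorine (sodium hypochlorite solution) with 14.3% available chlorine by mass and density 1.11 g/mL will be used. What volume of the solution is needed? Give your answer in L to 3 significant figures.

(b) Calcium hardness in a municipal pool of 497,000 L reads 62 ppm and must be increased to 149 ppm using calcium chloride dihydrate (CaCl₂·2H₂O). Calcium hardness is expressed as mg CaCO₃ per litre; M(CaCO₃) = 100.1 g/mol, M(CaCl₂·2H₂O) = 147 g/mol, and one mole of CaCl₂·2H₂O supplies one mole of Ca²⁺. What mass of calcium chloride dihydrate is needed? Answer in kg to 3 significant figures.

(a) Volume: 281,000 US gal × 3.785 L/gal = 1,063,585 L.
(a) Chlorine deficit: 6.1 − 1.8 = 4.3 ppm = 4.3 mg/L as Cl₂.
(a) Cl₂ equivalent needed: 4.3 mg/L × 1,063,585 L = 4,573,000 mg = 4573 g.
(a) Product at 14.3% available chlorine: 4573 / 0.143 = 31,980 g.
(a) Volume at density 1.11 g/mL: 31,980 g ÷ 1.11 g/mL = 28,810 mL.

(b) Hardness to add: (149 − 62) = 87 mg/L as CaCO₃ × 497,000 L = 43,240 g as CaCO₃.
(b) Moles of Ca²⁺ (1 mol Ca²⁺ ≡ 1 mol CaCO₃): 43,240 / 100.1 g/mol = 432 mol.
(b) Mass of CaCl₂·2H₂O: 432 × 147 = 63,500 g.

(a) 28.8 L; (b) 63.5 kg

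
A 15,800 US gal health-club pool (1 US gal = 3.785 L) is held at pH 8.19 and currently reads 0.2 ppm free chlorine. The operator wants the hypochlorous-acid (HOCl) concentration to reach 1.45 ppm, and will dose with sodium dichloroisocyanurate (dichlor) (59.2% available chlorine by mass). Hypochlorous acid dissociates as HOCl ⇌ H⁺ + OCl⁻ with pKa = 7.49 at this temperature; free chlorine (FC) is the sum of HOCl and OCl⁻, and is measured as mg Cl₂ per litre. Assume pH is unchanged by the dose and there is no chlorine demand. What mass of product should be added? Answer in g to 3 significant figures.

Volume: 15,800 US gal × 3.785 L/gal = 59,803 L.
[OCl⁻]/[HOCl] = 10^(pH − pKa) = 10^(8.19 − 7.49) = 5.012; fraction as HOCl = 1/(1 + 5.012) = 0.1663.
Free chlorine required for 1.45 ppm HOCl: 1.45 / 0.1663 = 8.717 ppm.
FC to add: 8.717 − 0.2 = 8.517 mg/L as Cl₂.
Cl₂ equivalent: 8.517 mg/L × 59,803 L = 509.4 g.
Product at 59.2% available Cl: 509.4 / 0.592 = 860.4 g.

860 g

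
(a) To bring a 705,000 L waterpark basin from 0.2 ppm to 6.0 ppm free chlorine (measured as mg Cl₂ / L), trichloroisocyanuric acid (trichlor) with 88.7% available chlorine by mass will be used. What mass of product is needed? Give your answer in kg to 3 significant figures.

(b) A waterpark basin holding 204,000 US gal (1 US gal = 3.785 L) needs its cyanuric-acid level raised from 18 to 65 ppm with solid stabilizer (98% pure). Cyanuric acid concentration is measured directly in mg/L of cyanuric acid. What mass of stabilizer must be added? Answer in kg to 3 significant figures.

(a) 4.61 kg; (b) 37.0 kg

(a) Chlorine deficit: 6.0 − 0.2 = 5.8 ppm = 5.8 mg/L as Cl₂.
(a) Cl₂ equivalent needed: 5.8 mg/L × 705,000 L = 4,089,000 mg = 4089 g.
(a) Product at 88.7% available chlorine: 4089 / 0.887 = 4610 g.

(b) Volume: 204,000 US gal × 3.785 L/gal = 772,140 L.
(b) CYA to add: (65 − 18) = 47 mg/L × 772,140 L = 36,290 g cyanuric acid.
(b) At 98% purity: 36,290 / 0.98 = 37,030 g product.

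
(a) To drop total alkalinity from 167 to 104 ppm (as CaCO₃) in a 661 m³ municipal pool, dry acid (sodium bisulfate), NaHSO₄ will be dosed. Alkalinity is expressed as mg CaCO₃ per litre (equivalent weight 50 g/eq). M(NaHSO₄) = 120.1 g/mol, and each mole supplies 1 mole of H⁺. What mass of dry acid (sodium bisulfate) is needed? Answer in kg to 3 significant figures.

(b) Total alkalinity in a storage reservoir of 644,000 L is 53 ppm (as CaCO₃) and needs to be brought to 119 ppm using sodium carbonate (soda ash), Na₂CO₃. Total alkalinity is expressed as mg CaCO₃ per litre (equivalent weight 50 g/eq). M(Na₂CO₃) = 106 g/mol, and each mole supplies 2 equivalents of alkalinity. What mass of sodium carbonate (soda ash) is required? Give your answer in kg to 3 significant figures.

(a) Volume: 661 m³ = 661,000 L.
(a) Alkalinity to neutralize: (167 − 104) = 63 mg/L as CaCO₃ × 661,000 L = 41,640 g as CaCO₃.
(a) Equivalents of H⁺ required: 41,640 ÷ 50 g/eq = 832.9 eq = 832.9 mol NaHSO₄.
(a) Mass of NaHSO₄: 832.9 × 120.1 = 100,000 g.

(b) Alkalinity to add: (119 − 53) = 66 mg/L as CaCO₃ × 644,000 L = 42,500 g as CaCO₃.
(b) Equivalents: 42,500 g ÷ 50 g/eq = 850.1 eq.
(b) Each mole of Na₂CO₃ supplies 2 eq, so 850.1 / 2 = 425 mol.
(b) Mass: 425 mol × 106 g/mol = 45,050 g.

(a) 100 kg; (b) 45.1 kg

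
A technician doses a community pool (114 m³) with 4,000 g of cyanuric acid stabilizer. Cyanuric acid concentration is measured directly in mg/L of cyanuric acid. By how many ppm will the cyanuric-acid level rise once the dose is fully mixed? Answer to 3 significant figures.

35.1 ppm

Volume: 114 m³ = 114,000 L.
Rise: 4,000 g / 114,000 L × 1000 = 35.09 mg/L.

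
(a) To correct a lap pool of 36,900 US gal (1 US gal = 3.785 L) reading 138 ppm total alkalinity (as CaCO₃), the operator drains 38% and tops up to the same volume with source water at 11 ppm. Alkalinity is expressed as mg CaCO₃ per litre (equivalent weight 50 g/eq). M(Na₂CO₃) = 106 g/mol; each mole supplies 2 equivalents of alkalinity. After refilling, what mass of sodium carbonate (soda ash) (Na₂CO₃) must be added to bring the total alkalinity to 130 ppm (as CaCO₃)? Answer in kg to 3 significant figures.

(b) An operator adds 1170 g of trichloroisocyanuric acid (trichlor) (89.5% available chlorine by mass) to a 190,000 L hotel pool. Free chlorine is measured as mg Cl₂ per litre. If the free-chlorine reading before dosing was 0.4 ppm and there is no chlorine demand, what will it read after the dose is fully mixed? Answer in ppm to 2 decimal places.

(a) 5.96 kg; (b) 5.91 ppm

(a) Volume: 36,900 US gal × 3.785 L/gal = 139,666 L.
(a) After draining 38% and refilling: 138 × 0.62 + 11 × 0.38 = 89.74 ppm.
(a) Deficit to target: 130 − 89.74 = 40.26 mg/L.
(a) As CaCO₃: 40.26 mg/L × 139,666 L = 5623 g; ÷ 50 g/eq ÷ 2 = 56.23 mol Na₂CO₃.
(a) Mass: 56.23 × 106 = 5960 g.

(b) Available chlorine delivered: 1170 g × 0.895 = 1047 g as Cl₂.
(b) Concentration rise: 1047 g / 190,000 L = 5.511 mg/L = 5.51 ppm.
(b) Final FC: 0.4 + 5.51 = 5.91 ppm.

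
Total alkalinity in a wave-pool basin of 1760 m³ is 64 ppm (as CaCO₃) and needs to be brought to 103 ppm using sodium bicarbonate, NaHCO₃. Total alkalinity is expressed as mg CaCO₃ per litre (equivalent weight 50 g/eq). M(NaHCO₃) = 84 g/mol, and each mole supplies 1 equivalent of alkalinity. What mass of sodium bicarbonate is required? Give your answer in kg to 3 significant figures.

115 kg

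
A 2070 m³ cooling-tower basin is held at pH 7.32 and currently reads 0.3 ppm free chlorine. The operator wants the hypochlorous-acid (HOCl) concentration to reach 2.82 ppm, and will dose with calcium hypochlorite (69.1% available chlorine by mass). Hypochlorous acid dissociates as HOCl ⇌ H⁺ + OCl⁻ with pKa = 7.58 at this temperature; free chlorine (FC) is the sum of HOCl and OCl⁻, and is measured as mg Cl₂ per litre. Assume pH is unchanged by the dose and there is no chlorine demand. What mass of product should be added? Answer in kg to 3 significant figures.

12.2 kg

Volume: 2070 m³ = 2,070,000 L.
[OCl⁻]/[HOCl] = 10^(pH − pKa) = 10^(7.32 − 7.58) = 0.5495; fraction as HOCl = 1/(1 + 0.5495) = 0.6454.
Free chlorine required for 2.82 ppm HOCl: 2.82 / 0.6454 = 4.37 ppm.
FC to add: 4.37 − 0.3 = 4.07 mg/L as Cl₂.
Cl₂ equivalent: 4.07 mg/L × 2,070,000 L = 8424 g.
Product at 69.1% available Cl: 8424 / 0.691 = 12,190 g.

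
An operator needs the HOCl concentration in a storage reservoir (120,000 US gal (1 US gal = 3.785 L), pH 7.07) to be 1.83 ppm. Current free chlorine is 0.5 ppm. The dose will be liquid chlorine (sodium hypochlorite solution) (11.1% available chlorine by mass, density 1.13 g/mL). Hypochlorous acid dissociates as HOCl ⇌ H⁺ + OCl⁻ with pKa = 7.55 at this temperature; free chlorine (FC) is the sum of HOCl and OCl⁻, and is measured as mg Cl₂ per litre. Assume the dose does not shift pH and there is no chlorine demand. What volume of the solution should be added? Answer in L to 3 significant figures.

7.01 L

Volume: 120,000 US gal × 3.785 L/gal = 454,200 L.
[OCl⁻]/[HOCl] = 10^(pH − pKa) = 10^(7.07 − 7.55) = 0.3311; fraction as HOCl = 1/(1 + 0.3311) = 0.7512.
Free chlorine required for 1.83 ppm HOCl: 1.83 / 0.7512 = 2.436 ppm.
FC to add: 2.436 − 0.5 = 1.936 mg/L as Cl₂.
Cl₂ equivalent: 1.936 mg/L × 454,200 L = 879.3 g.
Product at 11.1% available Cl: 879.3 / 0.111 = 7922 g.
Volume: 7922 g ÷ 1.13 g/mL = 7010 mL.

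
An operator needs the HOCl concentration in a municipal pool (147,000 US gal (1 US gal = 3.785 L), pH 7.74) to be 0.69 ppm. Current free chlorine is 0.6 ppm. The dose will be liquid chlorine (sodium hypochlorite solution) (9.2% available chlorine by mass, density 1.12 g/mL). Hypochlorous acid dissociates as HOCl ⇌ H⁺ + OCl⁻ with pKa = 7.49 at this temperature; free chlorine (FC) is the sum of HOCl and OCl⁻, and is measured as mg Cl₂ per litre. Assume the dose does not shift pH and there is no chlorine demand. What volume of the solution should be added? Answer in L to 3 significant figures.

7.11 L

Volume: 147,000 US gal × 3.785 L/gal = 556,395 L.
[OCl⁻]/[HOCl] = 10^(pH − pKa) = 10^(7.74 − 7.49) = 1.778; fraction as HOCl = 1/(1 + 1.778) = 0.3599.
Free chlorine required for 0.69 ppm HOCl: 0.69 / 0.3599 = 1.917 ppm.
FC to add: 1.917 − 0.6 = 1.317 mg/L as Cl₂.
Cl₂ equivalent: 1.317 mg/L × 556,395 L = 732.8 g.
Product at 9.2% available Cl: 732.8 / 0.092 = 7965 g.
Volume: 7965 g ÷ 1.12 g/mL = 7112 mL.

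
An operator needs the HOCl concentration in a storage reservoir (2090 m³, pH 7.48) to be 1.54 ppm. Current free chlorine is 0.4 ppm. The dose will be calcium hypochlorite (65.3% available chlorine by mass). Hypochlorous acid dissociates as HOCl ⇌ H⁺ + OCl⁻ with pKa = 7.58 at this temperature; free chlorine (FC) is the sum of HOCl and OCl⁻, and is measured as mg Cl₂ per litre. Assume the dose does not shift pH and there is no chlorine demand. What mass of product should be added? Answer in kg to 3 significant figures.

Volume: 2090 m³ = 2,090,000 L.
[OCl⁻]/[HOCl] = 10^(pH − pKa) = 10^(7.48 − 7.58) = 0.7943; fraction as HOCl = 1/(1 + 0.7943) = 0.5573.
Free chlorine required for 1.54 ppm HOCl: 1.54 / 0.5573 = 2.763 ppm.
FC to add: 2.763 − 0.4 = 2.363 mg/L as Cl₂.
Cl₂ equivalent: 2.363 mg/L × 2,090,000 L = 4939 g.
Product at 65.3% available Cl: 4939 / 0.653 = 7564 g.

7.56 kg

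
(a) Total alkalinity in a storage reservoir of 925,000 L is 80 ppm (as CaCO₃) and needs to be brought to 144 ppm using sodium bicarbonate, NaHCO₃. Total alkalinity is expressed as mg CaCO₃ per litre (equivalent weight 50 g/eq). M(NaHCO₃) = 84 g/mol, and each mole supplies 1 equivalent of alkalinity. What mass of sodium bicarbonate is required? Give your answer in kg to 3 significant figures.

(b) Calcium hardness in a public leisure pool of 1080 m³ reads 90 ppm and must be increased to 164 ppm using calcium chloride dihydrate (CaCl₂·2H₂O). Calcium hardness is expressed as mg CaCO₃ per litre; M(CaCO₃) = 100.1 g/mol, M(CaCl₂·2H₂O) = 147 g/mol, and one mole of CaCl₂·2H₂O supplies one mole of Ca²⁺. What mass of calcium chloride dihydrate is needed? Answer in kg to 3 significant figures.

(a) Alkalinity to add: (144 − 80) = 64 mg/L as CaCO₃ × 925,000 L = 59,200 g as CaCO₃.
(a) Equivalents: 59,200 g ÷ 50 g/eq = 1184 eq.
(a) NaHCO₃ supplies 1 eq per mole → 1184 mol.
(a) Mass: 1184 mol × 84 g/mol = 99,460 g.

(b) Volume: 1080 m³ = 1,080,000 L.
(b) Hardness to add: (164 − 90) = 74 mg/L as CaCO₃ × 1,080,000 L = 79,920 g as CaCO₃.
(b) Moles of Ca²⁺ (1 mol Ca²⁺ ≡ 1 mol CaCO₃): 79,920 / 100.1 g/mol = 798.4 mol.
(b) Mass of CaCl₂·2H₂O: 798.4 × 147 = 117,400 g.

(a) 99.5 kg; (b) 117 kg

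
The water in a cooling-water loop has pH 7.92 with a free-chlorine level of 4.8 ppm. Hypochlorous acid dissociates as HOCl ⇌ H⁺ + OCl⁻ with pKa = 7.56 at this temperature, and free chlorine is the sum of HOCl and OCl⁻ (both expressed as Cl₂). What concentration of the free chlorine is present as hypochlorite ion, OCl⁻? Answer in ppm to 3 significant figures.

[OCl⁻]/[HOCl] = 10^(pH − pKa) = 10^(7.92 − 7.56) = 10^0.36 = 2.291.
Fraction as HOCl = 1 / (1 + 2.291) = 0.3039.
OCl⁻ = (1 − 0.3039) × 4.8 ppm = 3.341 ppm.

3.34 ppm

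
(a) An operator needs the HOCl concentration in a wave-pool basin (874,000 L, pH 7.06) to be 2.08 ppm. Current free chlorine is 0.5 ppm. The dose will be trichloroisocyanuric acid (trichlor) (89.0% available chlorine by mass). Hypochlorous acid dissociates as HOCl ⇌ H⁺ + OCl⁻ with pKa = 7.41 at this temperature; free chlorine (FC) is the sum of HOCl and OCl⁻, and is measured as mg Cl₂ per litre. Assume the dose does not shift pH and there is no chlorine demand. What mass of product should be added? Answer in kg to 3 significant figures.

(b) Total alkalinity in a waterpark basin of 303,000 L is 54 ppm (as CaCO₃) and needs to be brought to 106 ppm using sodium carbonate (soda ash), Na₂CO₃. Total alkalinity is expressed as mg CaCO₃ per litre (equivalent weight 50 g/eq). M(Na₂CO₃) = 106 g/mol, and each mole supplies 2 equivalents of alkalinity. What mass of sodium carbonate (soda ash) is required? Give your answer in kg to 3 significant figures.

(a) 2.46 kg; (b) 16.7 kg

(a) [OCl⁻]/[HOCl] = 10^(pH − pKa) = 10^(7.06 − 7.41) = 0.4467; fraction as HOCl = 1/(1 + 0.4467) = 0.6912.
(a) Free chlorine required for 2.08 ppm HOCl: 2.08 / 0.6912 = 3.009 ppm.
(a) FC to add: 3.009 − 0.5 = 2.509 mg/L as Cl₂.
(a) Cl₂ equivalent: 2.509 mg/L × 874,000 L = 2193 g.
(a) Product at 89.0% available Cl: 2193 / 0.89 = 2464 g.

(b) Alkalinity to add: (106 − 54) = 52 mg/L as CaCO₃ × 303,000 L = 15,760 g as CaCO₃.
(b) Equivalents: 15,760 g ÷ 50 g/eq = 315.1 eq.
(b) Each mole of Na₂CO₃ supplies 2 eq, so 315.1 / 2 = 157.6 mol.
(b) Mass: 157.6 mol × 106 g/mol = 16,700 g.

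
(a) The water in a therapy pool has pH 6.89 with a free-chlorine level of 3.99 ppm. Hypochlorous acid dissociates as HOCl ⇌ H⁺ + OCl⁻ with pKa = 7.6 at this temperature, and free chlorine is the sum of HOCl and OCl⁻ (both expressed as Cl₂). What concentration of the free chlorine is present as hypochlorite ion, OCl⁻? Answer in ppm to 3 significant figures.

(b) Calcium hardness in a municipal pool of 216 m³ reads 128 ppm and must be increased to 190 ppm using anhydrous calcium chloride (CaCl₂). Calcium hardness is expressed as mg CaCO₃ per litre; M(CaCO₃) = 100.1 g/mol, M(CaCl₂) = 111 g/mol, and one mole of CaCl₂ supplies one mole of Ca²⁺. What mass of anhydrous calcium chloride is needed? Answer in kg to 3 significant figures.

(a) [OCl⁻]/[HOCl] = 10^(pH − pKa) = 10^(6.89 − 7.6) = 10^-0.71 = 0.195.
(a) Fraction as HOCl = 1 / (1 + 0.195) = 0.8368.
(a) OCl⁻ = (1 − 0.8368) × 3.99 ppm = 0.651 ppm.

(b) Volume: 216 m³ = 216,000 L.
(b) Hardness to add: (190 − 128) = 62 mg/L as CaCO₃ × 216,000 L = 13,390 g as CaCO₃.
(b) Moles of Ca²⁺ (1 mol Ca²⁺ ≡ 1 mol CaCO₃): 13,390 / 100.1 g/mol = 133.8 mol.
(b) Mass of CaCl₂: 133.8 × 111 = 14,850 g.

(a) 0.651 ppm; (b) 14.9 kg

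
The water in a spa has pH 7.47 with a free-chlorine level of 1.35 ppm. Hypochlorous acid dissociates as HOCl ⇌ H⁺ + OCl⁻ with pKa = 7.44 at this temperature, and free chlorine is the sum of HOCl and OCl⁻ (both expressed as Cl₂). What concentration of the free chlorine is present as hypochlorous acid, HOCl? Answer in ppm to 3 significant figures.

[OCl⁻]/[HOCl] = 10^(pH − pKa) = 10^(7.47 − 7.44) = 10^0.03 = 1.072.
Fraction as HOCl = 1 / (1 + 1.072) = 0.4827.
HOCl = 0.4827 × 1.35 ppm = 0.6517 ppm.

0.652 ppm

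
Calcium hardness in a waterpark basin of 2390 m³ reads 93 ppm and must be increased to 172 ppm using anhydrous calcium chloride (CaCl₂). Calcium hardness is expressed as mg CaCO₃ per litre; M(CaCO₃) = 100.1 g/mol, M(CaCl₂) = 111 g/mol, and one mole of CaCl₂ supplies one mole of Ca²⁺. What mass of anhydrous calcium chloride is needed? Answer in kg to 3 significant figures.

Volume: 2390 m³ = 2,390,000 L.
Hardness to add: (172 − 93) = 79 mg/L as CaCO₃ × 2,390,000 L = 188,800 g as CaCO₃.
Moles of Ca²⁺ (1 mol Ca²⁺ ≡ 1 mol CaCO₃): 188,800 / 100.1 g/mol = 1886 mol.
Mass of CaCl₂: 1886 × 111 = 209,400 g.

209 kg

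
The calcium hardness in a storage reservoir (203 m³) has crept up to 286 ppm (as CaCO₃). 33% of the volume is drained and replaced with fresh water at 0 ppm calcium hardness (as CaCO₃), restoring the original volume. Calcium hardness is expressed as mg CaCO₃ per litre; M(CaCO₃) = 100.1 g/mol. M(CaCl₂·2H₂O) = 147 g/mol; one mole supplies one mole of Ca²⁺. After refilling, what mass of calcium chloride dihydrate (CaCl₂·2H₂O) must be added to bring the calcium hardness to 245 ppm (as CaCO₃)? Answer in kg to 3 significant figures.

Volume: 203 m³ = 203,000 L.
After draining 33% and refilling: 286 × 0.67 + 0 × 0.33 = 191.62 ppm.
Deficit to target: 245 − 191.62 = 53.38 mg/L.
As CaCO₃: 53.38 mg/L × 203,000 L = 10,840 g; ÷ 100.1 = 108.3 mol Ca²⁺.
Mass: 108.3 × 147 = 15,910 g.

15.9 kg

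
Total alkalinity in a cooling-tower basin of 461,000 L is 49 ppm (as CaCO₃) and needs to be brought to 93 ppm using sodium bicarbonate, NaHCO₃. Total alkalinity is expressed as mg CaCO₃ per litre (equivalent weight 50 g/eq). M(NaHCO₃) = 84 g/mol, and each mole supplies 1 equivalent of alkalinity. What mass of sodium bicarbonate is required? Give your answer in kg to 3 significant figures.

Alkalinity to add: (93 − 49) = 44 mg/L as CaCO₃ × 461,000 L = 20,280 g as CaCO₃.
Equivalents: 20,280 g ÷ 50 g/eq = 405.7 eq.
NaHCO₃ supplies 1 eq per mole → 405.7 mol.
Mass: 405.7 mol × 84 g/mol = 34,080 g.

34.1 kg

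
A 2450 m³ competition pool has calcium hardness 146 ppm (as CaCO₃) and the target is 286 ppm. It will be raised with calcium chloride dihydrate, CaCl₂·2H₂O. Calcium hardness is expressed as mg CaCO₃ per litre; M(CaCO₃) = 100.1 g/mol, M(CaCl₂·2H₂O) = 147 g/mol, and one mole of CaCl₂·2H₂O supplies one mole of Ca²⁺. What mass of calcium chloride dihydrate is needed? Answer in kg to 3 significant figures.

504 kg

Volume: 2450 m³ = 2,450,000 L.
Hardness to add: (286 − 146) = 140 mg/L as CaCO₃ × 2,450,000 L = 343,000 g as CaCO₃.
Moles of Ca²⁺ (1 mol Ca²⁺ ≡ 1 mol CaCO₃): 343,000 / 100.1 g/mol = 3427 mol.
Mass of CaCl₂·2H₂O: 3427 × 147 = 503,700 g.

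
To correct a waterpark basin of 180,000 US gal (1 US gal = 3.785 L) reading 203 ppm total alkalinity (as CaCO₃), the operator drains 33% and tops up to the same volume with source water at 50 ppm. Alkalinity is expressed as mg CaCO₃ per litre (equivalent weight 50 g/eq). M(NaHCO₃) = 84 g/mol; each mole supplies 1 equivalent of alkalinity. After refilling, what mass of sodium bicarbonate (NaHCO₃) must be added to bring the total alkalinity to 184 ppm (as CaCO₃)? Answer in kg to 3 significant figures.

Volume: 180,000 US gal × 3.785 L/gal = 681,300 L.
After draining 33% and refilling: 203 × 0.67 + 50 × 0.33 = 152.51 ppm.
Deficit to target: 184 − 152.51 = 31.49 mg/L.
As CaCO₃: 31.49 mg/L × 681,300 L = 21,450 g; ÷ 50 g/eq ÷ 1 = 429.1 mol NaHCO₃.
Mass: 429.1 × 84 = 36,040 g.

36.0 kg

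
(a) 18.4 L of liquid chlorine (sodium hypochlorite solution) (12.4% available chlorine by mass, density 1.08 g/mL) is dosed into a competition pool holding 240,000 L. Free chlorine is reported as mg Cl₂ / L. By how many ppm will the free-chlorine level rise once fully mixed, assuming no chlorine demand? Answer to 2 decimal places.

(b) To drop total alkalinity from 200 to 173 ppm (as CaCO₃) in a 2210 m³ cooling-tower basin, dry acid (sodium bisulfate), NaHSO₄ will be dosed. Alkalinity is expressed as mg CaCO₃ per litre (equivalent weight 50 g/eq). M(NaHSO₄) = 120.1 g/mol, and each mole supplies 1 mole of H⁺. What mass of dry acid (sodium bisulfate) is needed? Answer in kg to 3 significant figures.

(a) 10.27 ppm; (b) 143 kg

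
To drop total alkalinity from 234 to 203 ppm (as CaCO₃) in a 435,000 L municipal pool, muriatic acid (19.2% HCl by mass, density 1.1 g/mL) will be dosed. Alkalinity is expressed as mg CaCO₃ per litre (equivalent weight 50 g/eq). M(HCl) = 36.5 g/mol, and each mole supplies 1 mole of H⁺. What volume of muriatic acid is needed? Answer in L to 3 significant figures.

Alkalinity to neutralize: (234 − 203) = 31 mg/L as CaCO₃ × 435,000 L = 13,480 g as CaCO₃.
Equivalents of H⁺ required: 13,480 ÷ 50 g/eq = 269.7 eq = 269.7 mol HCl.
Mass of HCl: 269.7 × 36.5 = 9844 g.
Mass of 19.2% solution: 9844 / 0.192 = 51,270 g.
Volume: 51,270 g ÷ 1.1 g/mL = 46,610 mL.

46.6 L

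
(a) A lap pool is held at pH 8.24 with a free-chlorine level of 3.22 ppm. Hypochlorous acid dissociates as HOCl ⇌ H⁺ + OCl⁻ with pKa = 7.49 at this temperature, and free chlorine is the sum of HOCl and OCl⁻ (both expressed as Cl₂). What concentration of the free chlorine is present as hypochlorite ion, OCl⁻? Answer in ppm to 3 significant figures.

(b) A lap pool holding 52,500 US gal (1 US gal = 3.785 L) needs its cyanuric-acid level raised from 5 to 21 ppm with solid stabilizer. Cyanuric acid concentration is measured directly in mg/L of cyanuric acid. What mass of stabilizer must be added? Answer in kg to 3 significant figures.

(a) 2.73 ppm; (b) 3.18 kg

(a) [OCl⁻]/[HOCl] = 10^(pH − pKa) = 10^(8.24 − 7.49) = 10^0.75 = 5.623.
(a) Fraction as HOCl = 1 / (1 + 5.623) = 0.151.
(a) OCl⁻ = (1 − 0.151) × 3.22 ppm = 2.734 ppm.

(b) Volume: 52,500 US gal × 3.785 L/gal = 198,712 L.
(b) CYA to add: (21 − 5) = 16 mg/L × 198,712 L = 3179 g cyanuric acid.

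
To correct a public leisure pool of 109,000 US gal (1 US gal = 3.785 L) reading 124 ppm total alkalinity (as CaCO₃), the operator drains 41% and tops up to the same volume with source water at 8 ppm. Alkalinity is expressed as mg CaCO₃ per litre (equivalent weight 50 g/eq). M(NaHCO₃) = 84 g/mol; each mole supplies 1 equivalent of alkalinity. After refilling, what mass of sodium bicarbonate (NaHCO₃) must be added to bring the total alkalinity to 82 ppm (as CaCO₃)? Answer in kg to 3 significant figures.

Volume: 109,000 US gal × 3.785 L/gal = 412,565 L.
After draining 41% and refilling: 124 × 0.59 + 8 × 0.41 = 76.44 ppm.
Deficit to target: 82 − 76.44 = 5.56 mg/L.
As CaCO₃: 5.56 mg/L × 412,565 L = 2294 g; ÷ 50 g/eq ÷ 1 = 45.88 mol NaHCO₃.
Mass: 45.88 × 84 = 3854 g.

3.85 kg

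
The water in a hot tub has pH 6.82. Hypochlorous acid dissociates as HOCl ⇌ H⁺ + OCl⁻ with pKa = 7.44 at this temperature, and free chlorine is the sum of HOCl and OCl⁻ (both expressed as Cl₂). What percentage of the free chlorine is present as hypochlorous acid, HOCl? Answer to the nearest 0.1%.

[OCl⁻]/[HOCl] = 10^(pH − pKa) = 10^(6.82 − 7.44) = 10^-0.62 = 0.2399.
Fraction as HOCl = 1 / (1 + 0.2399) = 0.8065.

80.7%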